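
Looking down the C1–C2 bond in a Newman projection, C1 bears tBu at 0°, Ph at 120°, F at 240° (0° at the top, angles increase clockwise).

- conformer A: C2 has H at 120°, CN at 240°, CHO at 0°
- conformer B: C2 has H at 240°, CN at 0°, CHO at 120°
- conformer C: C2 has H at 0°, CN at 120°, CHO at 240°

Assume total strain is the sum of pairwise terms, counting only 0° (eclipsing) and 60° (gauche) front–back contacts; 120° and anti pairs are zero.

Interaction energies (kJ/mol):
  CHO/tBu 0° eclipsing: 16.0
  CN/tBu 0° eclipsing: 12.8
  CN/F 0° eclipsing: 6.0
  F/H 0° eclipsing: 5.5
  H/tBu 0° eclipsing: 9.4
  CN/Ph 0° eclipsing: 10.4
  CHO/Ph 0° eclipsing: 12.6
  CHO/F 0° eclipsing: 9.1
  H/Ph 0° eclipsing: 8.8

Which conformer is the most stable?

A (eclipsed): tBu–CHO eclipsed, Ph–H eclipsed, F–CN eclipsed; 16.0 + 8.8 + 6.0 = 30.8 kJ/mol.
B (eclipsed): tBu–CN eclipsed, Ph–CHO eclipsed, F–H eclipsed; 12.8 + 12.6 + 5.5 = 30.9 kJ/mol.
C (eclipsed): tBu–H eclipsed, Ph–CN eclipsed, F–CHO eclipsed; 9.4 + 10.4 + 9.1 = 28.9 kJ/mol.
C has the lowest total (28.9 kJ/mol).

C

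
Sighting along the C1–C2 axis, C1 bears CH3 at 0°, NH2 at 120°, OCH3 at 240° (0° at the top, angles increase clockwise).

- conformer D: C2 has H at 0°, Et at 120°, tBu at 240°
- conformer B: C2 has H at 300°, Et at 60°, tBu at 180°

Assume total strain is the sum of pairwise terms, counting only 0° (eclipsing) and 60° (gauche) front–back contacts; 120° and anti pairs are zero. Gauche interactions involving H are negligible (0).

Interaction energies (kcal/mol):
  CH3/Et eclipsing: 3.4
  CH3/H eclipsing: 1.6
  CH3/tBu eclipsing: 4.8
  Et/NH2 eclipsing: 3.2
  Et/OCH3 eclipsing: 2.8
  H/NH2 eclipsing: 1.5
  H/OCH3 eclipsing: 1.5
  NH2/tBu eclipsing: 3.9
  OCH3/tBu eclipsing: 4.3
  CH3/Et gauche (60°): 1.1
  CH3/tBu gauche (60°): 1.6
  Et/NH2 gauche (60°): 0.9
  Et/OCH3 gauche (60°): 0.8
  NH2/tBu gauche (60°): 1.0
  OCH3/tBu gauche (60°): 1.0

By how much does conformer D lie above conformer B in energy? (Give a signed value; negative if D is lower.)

+5.1 kcal/mol

D (eclipsed): CH3–H eclipsed, NH2–Et eclipsed, OCH3–tBu eclipsed; 1.6 + 3.2 + 4.3 = 9.1 kcal/mol.
B (staggered): CH3–Et gauche, NH2–Et gauche, NH2–tBu gauche, OCH3–tBu gauche; 1.1 + 0.9 + 1.0 + 1.0 = 4.0 kcal/mol.
E(D) − E(B) = 9.1 − 4.0 = +5.1 kcal/mol.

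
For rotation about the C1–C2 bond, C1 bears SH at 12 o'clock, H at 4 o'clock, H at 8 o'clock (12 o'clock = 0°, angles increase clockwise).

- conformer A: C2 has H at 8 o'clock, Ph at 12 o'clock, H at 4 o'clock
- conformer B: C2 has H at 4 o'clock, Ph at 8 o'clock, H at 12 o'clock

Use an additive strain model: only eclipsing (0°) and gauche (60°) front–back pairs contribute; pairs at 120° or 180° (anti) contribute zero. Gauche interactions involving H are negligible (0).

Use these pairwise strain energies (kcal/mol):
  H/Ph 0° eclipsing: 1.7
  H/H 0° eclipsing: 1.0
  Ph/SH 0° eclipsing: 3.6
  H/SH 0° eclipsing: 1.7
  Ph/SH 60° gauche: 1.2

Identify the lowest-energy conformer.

B

A (eclipsed): SH(0°)/Ph(0°) eclipsed 3.6; H(120°)/H(120°) eclipsed 1.0; H(240°)/H(240°) eclipsed 1.0 → 5.6 kcal/mol.
B (eclipsed): SH(0°)/H(0°) eclipsed 1.7; H(120°)/H(120°) eclipsed 1.0; H(240°)/Ph(240°) eclipsed 1.7 → 4.4 kcal/mol.
B has the lowest total (4.4 kcal/mol).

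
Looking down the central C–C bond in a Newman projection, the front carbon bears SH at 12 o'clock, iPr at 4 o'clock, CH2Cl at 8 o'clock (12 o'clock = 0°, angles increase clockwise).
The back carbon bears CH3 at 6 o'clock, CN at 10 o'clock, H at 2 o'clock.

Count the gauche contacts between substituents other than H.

Non-H gauche pairs: SH(0°)/CN(300°); iPr(120°)/CH3(180°); CH2Cl(240°)/CH3(180°); CH2Cl(240°)/CN(300°) — 4 interactions.

4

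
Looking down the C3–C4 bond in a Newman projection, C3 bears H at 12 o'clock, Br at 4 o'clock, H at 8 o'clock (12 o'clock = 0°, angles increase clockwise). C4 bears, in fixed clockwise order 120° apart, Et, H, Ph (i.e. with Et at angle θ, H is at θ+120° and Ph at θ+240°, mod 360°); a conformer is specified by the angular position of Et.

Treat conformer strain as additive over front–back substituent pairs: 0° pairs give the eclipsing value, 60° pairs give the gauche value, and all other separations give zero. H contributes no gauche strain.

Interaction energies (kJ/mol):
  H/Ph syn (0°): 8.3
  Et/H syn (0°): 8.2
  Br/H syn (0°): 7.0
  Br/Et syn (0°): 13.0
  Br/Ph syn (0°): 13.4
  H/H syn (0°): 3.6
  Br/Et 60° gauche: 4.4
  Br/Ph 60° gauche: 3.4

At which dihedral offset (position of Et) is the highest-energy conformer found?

Et at 0° (eclipsed): H–Et eclipsed, Br–H eclipsed, H–Ph eclipsed; 8.2 + 7.0 + 8.3 = 23.5 kJ/mol.
Et at 60° (staggered): Br–Et gauche; 4.4 = 4.4 kJ/mol.
Et at 120° (eclipsed): H–Ph eclipsed, Br–Et eclipsed, H–H eclipsed; 8.3 + 13.0 + 3.6 = 24.9 kJ/mol.
Et at 180° (staggered): Br–Et gauche, Br–Ph gauche; 4.4 + 3.4 = 7.8 kJ/mol.
Et at 240° (eclipsed): H–H eclipsed, Br–Ph eclipsed, H–Et eclipsed; 3.6 + 13.4 + 8.2 = 25.2 kJ/mol.
Et at 300° (staggered): Br–Ph gauche; 3.4 = 3.4 kJ/mol.
The maximum (25.2 kJ/mol) occurs with Et at 240°.

240°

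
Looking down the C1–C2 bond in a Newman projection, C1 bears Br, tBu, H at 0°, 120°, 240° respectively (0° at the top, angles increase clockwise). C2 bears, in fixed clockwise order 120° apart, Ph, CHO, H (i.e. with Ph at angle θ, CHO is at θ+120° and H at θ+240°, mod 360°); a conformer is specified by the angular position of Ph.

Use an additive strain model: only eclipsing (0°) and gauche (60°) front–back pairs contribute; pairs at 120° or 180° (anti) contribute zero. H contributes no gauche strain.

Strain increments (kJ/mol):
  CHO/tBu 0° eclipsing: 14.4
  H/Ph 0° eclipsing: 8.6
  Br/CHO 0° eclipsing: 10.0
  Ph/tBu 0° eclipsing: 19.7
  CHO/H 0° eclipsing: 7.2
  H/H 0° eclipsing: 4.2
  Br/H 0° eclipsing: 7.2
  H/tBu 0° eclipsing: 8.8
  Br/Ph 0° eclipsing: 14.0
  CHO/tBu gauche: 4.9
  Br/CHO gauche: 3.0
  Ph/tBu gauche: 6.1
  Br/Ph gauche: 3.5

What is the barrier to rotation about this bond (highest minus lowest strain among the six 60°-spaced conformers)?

25.0 kJ/mol

Ph at 0° (eclipsed): Br(0°)/Ph(0°) eclipsed 14.0; tBu(120°)/CHO(120°) eclipsed 14.4; H(240°)/H(240°) eclipsed 4.2 → 32.6 kJ/mol.
Ph at 60° (staggered): Br(0°)/Ph(60°) gauche 3.5; tBu(120°)/Ph(60°) gauche 6.1; tBu(120°)/CHO(180°) gauche 4.9 → 14.5 kJ/mol.
Ph at 120° (eclipsed): Br(0°)/H(0°) eclipsed 7.2; tBu(120°)/Ph(120°) eclipsed 19.7; H(240°)/CHO(240°) eclipsed 7.2 → 34.1 kJ/mol.
Ph at 180° (staggered): Br(0°)/CHO(300°) gauche 3.0; tBu(120°)/Ph(180°) gauche 6.1 → 9.1 kJ/mol.
Ph at 240° (eclipsed): Br(0°)/CHO(0°) eclipsed 10.0; tBu(120°)/H(120°) eclipsed 8.8; H(240°)/Ph(240°) eclipsed 8.6 → 27.4 kJ/mol.
Ph at 300° (staggered): Br(0°)/Ph(300°) gauche 3.5; Br(0°)/CHO(60°) gauche 3.0; tBu(120°)/CHO(60°) gauche 4.9 → 11.4 kJ/mol.
Max at 120° (34.1 kJ/mol), min at 180° (9.1 kJ/mol); barrier = 25.0 kJ/mol.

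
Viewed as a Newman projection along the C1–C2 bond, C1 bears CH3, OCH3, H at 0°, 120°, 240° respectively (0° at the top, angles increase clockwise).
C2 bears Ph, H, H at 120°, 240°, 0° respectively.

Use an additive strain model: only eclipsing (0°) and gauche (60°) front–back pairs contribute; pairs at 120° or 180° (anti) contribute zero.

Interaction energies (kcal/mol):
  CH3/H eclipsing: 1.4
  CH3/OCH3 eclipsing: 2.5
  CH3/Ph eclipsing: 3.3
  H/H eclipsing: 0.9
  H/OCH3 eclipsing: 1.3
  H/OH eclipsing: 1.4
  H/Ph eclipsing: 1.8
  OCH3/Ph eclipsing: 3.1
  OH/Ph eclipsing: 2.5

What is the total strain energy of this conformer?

5.4 kcal/mol

This conformer is eclipsed. CH3 at 0° is eclipsed with H at 0° (1.4); OCH3 at 120° is eclipsed with Ph at 120° (3.1); H at 240° is eclipsed with H at 240° (0.9). Total 5.4 kcal/mol.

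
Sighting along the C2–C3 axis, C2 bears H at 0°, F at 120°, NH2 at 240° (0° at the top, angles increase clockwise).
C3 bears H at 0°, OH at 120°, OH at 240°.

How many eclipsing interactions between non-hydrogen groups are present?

2

Non-H eclipsing pairs: F(120°)/OH(120°); NH2(240°)/OH(240°) — 2 interactions.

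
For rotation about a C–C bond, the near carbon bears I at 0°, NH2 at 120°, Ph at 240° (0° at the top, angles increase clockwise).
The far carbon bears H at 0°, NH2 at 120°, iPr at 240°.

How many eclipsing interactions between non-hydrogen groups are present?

Non-H eclipsing pairs: NH2(120°)/NH2(120°); Ph(240°)/iPr(240°) — 2 interactions.

2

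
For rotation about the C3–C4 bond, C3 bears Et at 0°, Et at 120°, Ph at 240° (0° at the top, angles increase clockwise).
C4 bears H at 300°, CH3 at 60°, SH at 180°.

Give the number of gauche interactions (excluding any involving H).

Non-H gauche pairs: Et(0°)/CH3(60°); Et(120°)/CH3(60°); Et(120°)/SH(180°); Ph(240°)/SH(180°) — 4 interactions.

4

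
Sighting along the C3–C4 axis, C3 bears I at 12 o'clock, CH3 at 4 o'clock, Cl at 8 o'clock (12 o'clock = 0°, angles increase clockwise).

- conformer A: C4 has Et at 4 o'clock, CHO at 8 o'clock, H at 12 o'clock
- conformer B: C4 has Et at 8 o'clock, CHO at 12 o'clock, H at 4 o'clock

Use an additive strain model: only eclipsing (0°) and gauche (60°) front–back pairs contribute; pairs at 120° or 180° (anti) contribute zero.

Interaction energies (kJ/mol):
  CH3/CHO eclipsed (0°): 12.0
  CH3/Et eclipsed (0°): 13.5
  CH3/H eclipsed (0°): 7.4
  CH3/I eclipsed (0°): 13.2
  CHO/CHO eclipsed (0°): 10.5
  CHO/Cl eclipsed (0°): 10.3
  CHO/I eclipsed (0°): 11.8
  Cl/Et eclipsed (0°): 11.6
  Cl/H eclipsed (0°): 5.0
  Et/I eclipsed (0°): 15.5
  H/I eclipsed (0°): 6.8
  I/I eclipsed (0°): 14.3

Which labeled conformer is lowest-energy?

A (eclipsed): I(0°)/H(0°) eclipsed 6.8; CH3(120°)/Et(120°) eclipsed 13.5; Cl(240°)/CHO(240°) eclipsed 10.3 → 30.6 kJ/mol.
B (eclipsed): I(0°)/CHO(0°) eclipsed 11.8; CH3(120°)/H(120°) eclipsed 7.4; Cl(240°)/Et(240°) eclipsed 11.6 → 30.8 kJ/mol.
A has the lowest total (30.6 kJ/mol).

A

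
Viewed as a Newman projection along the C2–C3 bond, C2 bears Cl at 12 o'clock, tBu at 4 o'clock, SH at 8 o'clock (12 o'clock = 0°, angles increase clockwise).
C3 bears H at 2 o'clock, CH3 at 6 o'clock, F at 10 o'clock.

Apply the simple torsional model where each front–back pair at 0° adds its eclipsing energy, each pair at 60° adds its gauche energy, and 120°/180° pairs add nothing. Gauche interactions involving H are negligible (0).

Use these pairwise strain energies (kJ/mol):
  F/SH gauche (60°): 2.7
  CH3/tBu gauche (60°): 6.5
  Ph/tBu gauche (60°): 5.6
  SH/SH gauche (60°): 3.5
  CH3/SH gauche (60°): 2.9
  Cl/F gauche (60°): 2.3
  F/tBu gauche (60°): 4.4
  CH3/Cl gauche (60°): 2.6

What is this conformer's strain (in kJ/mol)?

This conformer (staggered): Cl(0°)/F(300°) gauche 2.3; tBu(120°)/CH3(180°) gauche 6.5; SH(240°)/CH3(180°) gauche 2.9; SH(240°)/F(300°) gauche 2.7 → 14.4 kJ/mol.

14.4 kJ/mol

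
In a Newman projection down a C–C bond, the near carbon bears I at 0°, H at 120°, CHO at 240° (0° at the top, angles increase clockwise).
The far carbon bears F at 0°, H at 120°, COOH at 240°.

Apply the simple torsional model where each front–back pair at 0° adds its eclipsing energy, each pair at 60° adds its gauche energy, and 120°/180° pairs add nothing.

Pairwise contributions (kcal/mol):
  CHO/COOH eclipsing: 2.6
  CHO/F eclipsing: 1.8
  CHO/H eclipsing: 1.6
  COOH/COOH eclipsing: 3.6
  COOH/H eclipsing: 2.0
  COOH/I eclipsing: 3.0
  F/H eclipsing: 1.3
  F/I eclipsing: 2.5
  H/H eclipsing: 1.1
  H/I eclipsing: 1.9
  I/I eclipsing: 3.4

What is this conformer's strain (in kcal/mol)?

This conformer (eclipsed): I(0°)/F(0°) eclipsed 2.5; H(120°)/H(120°) eclipsed 1.1; CHO(240°)/COOH(240°) eclipsed 2.6 → 6.2 kcal/mol.

6.2 kcal/mol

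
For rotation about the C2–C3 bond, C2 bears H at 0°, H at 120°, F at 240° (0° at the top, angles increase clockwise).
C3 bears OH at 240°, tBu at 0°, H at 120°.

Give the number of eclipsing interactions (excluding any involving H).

Non-H eclipsing pairs: F(240°)/OH(240°) — 1 interaction.

1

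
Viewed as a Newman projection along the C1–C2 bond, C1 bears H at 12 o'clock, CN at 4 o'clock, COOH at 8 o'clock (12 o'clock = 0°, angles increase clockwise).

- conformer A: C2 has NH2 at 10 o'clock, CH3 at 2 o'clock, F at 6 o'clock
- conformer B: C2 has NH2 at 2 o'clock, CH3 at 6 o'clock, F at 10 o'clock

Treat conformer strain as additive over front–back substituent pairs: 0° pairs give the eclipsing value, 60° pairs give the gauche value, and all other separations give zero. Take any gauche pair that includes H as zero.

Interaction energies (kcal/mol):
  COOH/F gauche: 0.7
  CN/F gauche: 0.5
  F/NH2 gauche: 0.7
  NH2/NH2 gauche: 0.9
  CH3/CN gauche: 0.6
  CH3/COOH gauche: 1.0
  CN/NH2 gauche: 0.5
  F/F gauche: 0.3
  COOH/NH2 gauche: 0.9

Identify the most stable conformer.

A (staggered): CN–CH3 gauche, CN–F gauche, COOH–NH2 gauche, COOH–F gauche; 0.6 + 0.5 + 0.9 + 0.7 = 2.7 kcal/mol.
B (staggered): CN–NH2 gauche, CN–CH3 gauche, COOH–CH3 gauche, COOH–F gauche; 0.5 + 0.6 + 1.0 + 0.7 = 2.8 kcal/mol.
A has the lowest total (2.7 kcal/mol).

A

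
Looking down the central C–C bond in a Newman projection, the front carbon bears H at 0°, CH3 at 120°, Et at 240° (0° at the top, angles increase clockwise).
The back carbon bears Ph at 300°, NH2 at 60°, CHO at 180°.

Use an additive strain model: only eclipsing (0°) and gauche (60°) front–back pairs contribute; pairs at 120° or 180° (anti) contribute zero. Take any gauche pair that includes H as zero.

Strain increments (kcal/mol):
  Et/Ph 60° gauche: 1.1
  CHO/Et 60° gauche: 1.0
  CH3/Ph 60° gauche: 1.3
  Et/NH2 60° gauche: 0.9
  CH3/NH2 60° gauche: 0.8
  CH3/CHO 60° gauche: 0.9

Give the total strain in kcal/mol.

3.8 kcal/mol

This conformer (staggered): CH3(120°)/NH2(60°) gauche 0.8; CH3(120°)/CHO(180°) gauche 0.9; Et(240°)/Ph(300°) gauche 1.1; Et(240°)/CHO(180°) gauche 1.0 → 3.8 kcal/mol.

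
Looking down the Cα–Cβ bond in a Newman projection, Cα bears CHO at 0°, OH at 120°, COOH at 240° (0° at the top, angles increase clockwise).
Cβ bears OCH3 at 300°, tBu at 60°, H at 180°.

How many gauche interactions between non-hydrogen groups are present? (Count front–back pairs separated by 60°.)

Non-H gauche pairs: CHO(0°)/OCH3(300°); CHO(0°)/tBu(60°); OH(120°)/tBu(60°); COOH(240°)/OCH3(300°) — 4 interactions.

4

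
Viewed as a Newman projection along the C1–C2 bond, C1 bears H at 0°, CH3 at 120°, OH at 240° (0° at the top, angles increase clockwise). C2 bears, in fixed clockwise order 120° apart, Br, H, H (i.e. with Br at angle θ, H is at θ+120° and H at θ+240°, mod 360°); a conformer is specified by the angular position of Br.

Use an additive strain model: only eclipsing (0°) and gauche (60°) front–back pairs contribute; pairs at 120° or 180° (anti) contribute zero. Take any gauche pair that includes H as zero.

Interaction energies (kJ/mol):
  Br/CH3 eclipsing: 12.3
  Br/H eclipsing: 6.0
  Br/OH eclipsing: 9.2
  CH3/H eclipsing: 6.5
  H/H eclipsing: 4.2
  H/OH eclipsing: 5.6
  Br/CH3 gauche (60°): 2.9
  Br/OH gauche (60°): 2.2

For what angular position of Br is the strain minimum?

300°

Br at 0° (eclipsed): H–Br eclipsed, CH3–H eclipsed, OH–H eclipsed; 6.0 + 6.5 + 5.6 = 18.1 kJ/mol.
Br at 60° (staggered): CH3–Br gauche; 2.9 = 2.9 kJ/mol.
Br at 120° (eclipsed): H–H eclipsed, CH3–Br eclipsed, OH–H eclipsed; 4.2 + 12.3 + 5.6 = 22.1 kJ/mol.
Br at 180° (staggered): CH3–Br gauche, OH–Br gauche; 2.9 + 2.2 = 5.1 kJ/mol.
Br at 240° (eclipsed): H–H eclipsed, CH3–H eclipsed, OH–Br eclipsed; 4.2 + 6.5 + 9.2 = 19.9 kJ/mol.
Br at 300° (staggered): OH–Br gauche; 2.2 = 2.2 kJ/mol.
The minimum (2.2 kJ/mol) occurs with Br at 300°.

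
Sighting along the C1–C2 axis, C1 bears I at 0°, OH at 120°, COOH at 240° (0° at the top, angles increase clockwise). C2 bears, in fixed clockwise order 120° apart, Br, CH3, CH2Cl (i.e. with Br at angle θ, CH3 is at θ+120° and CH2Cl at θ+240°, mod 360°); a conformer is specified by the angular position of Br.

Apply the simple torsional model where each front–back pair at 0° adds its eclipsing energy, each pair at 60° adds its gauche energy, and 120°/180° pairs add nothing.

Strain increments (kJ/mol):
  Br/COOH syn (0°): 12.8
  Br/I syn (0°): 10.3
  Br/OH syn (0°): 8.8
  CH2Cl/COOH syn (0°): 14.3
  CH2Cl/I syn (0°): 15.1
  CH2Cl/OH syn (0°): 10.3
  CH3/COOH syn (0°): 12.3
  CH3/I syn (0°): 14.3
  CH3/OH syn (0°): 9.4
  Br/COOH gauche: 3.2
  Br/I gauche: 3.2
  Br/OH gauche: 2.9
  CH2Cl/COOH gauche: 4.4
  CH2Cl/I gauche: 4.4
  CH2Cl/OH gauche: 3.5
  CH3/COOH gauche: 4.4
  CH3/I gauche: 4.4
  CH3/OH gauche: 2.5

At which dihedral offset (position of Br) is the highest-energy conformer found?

Br at 0° is eclipsed. I at 0° is eclipsed with Br at 0° (10.3); OH at 120° is eclipsed with CH3 at 120° (9.4); COOH at 240° is eclipsed with CH2Cl at 240° (14.3). Total 34.0 kJ/mol.
Br at 60° is staggered. I at 0° is gauche with Br at 60° (3.2); I at 0° is gauche with CH2Cl at 300° (4.4); OH at 120° is gauche with Br at 60° (2.9); OH at 120° is gauche with CH3 at 180° (2.5); COOH at 240° is gauche with CH3 at 180° (4.4); COOH at 240° is gauche with CH2Cl at 300° (4.4). Total 21.8 kJ/mol.
Br at 120° is eclipsed. I at 0° is eclipsed with CH2Cl at 0° (15.1); OH at 120° is eclipsed with Br at 120° (8.8); COOH at 240° is eclipsed with CH3 at 240° (12.3). Total 36.2 kJ/mol.
Br at 180° is staggered. I at 0° is gauche with CH3 at 300° (4.4); I at 0° is gauche with CH2Cl at 60° (4.4); OH at 120° is gauche with Br at 180° (2.9); OH at 120° is gauche with CH2Cl at 60° (3.5); COOH at 240° is gauche with Br at 180° (3.2); COOH at 240° is gauche with CH3 at 300° (4.4). Total 22.8 kJ/mol.
Br at 240° is eclipsed. I at 0° is eclipsed with CH3 at 0° (14.3); OH at 120° is eclipsed with CH2Cl at 120° (10.3); COOH at 240° is eclipsed with Br at 240° (12.8). Total 37.4 kJ/mol.
Br at 300° is staggered. I at 0° is gauche with Br at 300° (3.2); I at 0° is gauche with CH3 at 60° (4.4); OH at 120° is gauche with CH3 at 60° (2.5); OH at 120° is gauche with CH2Cl at 180° (3.5); COOH at 240° is gauche with Br at 300° (3.2); COOH at 240° is gauche with CH2Cl at 180° (4.4). Total 21.2 kJ/mol.
The maximum (37.4 kJ/mol) occurs with Br at 240°.

240°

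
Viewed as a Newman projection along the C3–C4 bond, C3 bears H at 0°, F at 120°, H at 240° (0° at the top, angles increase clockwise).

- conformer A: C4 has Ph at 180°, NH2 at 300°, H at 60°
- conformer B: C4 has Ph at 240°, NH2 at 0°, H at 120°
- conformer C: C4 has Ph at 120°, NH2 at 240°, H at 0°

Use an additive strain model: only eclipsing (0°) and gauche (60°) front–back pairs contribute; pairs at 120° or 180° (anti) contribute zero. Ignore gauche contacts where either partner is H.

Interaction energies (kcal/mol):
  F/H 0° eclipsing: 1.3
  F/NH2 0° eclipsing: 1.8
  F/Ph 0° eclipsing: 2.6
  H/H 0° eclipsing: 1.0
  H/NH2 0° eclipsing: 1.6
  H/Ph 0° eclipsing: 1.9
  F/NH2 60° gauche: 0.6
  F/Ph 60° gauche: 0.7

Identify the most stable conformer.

A

A is staggered. F at 120° is gauche with Ph at 180° (0.7). Total 0.7 kcal/mol.
B is eclipsed. H at 0° is eclipsed with NH2 at 0° (1.6); F at 120° is eclipsed with H at 120° (1.3); H at 240° is eclipsed with Ph at 240° (1.9). Total 4.8 kcal/mol.
C is eclipsed. H at 0° is eclipsed with H at 0° (1.0); F at 120° is eclipsed with Ph at 120° (2.6); H at 240° is eclipsed with NH2 at 240° (1.6). Total 5.2 kcal/mol.
A has the lowest total (0.7 kcal/mol).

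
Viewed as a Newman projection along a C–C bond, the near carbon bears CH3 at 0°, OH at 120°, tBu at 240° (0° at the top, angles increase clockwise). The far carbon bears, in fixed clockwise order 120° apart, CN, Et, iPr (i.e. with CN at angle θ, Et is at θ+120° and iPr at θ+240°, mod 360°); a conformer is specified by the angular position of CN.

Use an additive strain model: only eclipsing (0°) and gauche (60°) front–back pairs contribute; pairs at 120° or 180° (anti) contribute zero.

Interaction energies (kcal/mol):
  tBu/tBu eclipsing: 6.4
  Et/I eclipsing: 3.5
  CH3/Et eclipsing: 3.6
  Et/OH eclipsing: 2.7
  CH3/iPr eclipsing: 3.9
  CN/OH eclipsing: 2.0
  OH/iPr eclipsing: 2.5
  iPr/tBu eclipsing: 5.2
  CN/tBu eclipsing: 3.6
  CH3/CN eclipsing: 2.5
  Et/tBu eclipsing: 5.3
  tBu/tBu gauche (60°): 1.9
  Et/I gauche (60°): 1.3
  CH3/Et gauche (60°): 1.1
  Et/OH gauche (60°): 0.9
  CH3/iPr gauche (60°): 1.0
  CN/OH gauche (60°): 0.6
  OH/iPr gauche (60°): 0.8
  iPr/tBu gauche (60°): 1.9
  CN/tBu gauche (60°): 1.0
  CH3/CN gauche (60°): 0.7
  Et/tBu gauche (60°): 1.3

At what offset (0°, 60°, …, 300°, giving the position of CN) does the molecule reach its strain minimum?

180°

CN at 0° (eclipsed): CH3–CN eclipsed, OH–Et eclipsed, tBu–iPr eclipsed; 2.5 + 2.7 + 5.2 = 10.4 kcal/mol.
CN at 60° (staggered): CH3–CN gauche, CH3–iPr gauche, OH–CN gauche, OH–Et gauche, tBu–Et gauche, tBu–iPr gauche; 0.7 + 1.0 + 0.6 + 0.9 + 1.3 + 1.9 = 6.4 kcal/mol.
CN at 120° (eclipsed): CH3–iPr eclipsed, OH–CN eclipsed, tBu–Et eclipsed; 3.9 + 2.0 + 5.3 = 11.2 kcal/mol.
CN at 180° (staggered): CH3–Et gauche, CH3–iPr gauche, OH–CN gauche, OH–iPr gauche, tBu–CN gauche, tBu–Et gauche; 1.1 + 1.0 + 0.6 + 0.8 + 1.0 + 1.3 = 5.8 kcal/mol.
CN at 240° (eclipsed): CH3–Et eclipsed, OH–iPr eclipsed, tBu–CN eclipsed; 3.6 + 2.5 + 3.6 = 9.7 kcal/mol.
CN at 300° (staggered): CH3–CN gauche, CH3–Et gauche, OH–Et gauche, OH–iPr gauche, tBu–CN gauche, tBu–iPr gauche; 0.7 + 1.1 + 0.9 + 0.8 + 1.0 + 1.9 = 6.4 kcal/mol.
The minimum (5.8 kcal/mol) occurs with CN at 180°.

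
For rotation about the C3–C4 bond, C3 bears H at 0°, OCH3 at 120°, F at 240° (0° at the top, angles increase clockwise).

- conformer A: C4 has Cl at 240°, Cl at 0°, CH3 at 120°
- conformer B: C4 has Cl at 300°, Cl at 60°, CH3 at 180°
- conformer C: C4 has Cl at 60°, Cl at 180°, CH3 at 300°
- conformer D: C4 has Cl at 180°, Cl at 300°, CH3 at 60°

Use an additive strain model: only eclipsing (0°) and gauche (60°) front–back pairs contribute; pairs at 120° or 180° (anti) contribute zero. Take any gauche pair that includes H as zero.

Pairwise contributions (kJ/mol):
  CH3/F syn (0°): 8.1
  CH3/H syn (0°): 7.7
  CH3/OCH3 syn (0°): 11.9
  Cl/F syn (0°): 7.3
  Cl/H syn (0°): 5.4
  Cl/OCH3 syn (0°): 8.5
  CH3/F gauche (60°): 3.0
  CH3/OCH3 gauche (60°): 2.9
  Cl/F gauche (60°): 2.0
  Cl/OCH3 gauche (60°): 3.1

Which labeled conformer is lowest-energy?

D

A (eclipsed): H(0°)/Cl(0°) eclipsed 5.4; OCH3(120°)/CH3(120°) eclipsed 11.9; F(240°)/Cl(240°) eclipsed 7.3 → 24.6 kJ/mol.
B (staggered): OCH3(120°)/Cl(60°) gauche 3.1; OCH3(120°)/CH3(180°) gauche 2.9; F(240°)/Cl(300°) gauche 2.0; F(240°)/CH3(180°) gauche 3.0 → 11.0 kJ/mol.
C (staggered): OCH3(120°)/Cl(60°) gauche 3.1; OCH3(120°)/Cl(180°) gauche 3.1; F(240°)/Cl(180°) gauche 2.0; F(240°)/CH3(300°) gauche 3.0 → 11.2 kJ/mol.
D (staggered): OCH3(120°)/Cl(180°) gauche 3.1; OCH3(120°)/CH3(60°) gauche 2.9; F(240°)/Cl(180°) gauche 2.0; F(240°)/Cl(300°) gauche 2.0 → 10.0 kJ/mol.
D has the lowest total (10.0 kJ/mol).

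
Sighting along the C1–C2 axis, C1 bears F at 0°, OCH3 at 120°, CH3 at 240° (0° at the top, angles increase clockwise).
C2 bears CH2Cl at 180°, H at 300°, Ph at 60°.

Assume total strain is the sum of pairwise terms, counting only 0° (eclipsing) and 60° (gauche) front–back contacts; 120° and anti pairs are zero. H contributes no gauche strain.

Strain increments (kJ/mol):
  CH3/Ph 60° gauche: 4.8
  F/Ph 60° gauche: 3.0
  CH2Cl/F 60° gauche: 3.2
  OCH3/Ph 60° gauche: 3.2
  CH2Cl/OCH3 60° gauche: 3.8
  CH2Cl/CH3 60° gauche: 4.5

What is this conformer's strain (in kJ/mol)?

14.5 kJ/mol

This conformer is staggered. F at 0° is gauche with Ph at 60° (3.0); OCH3 at 120° is gauche with CH2Cl at 180° (3.8); OCH3 at 120° is gauche with Ph at 60° (3.2); CH3 at 240° is gauche with CH2Cl at 180° (4.5). Total 14.5 kJ/mol.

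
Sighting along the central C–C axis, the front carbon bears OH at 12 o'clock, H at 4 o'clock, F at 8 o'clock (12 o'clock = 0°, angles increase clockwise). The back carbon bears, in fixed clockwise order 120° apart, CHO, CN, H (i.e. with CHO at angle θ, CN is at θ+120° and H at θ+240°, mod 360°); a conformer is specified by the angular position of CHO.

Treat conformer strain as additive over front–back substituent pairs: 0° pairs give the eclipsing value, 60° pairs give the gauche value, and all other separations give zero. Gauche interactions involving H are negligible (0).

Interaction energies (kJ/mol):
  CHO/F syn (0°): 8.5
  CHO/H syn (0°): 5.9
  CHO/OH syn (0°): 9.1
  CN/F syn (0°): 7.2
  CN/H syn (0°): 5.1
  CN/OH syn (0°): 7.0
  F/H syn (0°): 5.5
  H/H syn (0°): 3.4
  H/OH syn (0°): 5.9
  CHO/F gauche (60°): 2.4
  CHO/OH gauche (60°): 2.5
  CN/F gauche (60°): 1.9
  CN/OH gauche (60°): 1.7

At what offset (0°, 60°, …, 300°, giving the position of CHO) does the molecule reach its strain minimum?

CHO at 0° (eclipsed): OH(0°)/CHO(0°) eclipsed 9.1; H(120°)/CN(120°) eclipsed 5.1; F(240°)/H(240°) eclipsed 5.5 → 19.7 kJ/mol.
CHO at 60° (staggered): OH(0°)/CHO(60°) gauche 2.5; F(240°)/CN(180°) gauche 1.9 → 4.4 kJ/mol.
CHO at 120° (eclipsed): OH(0°)/H(0°) eclipsed 5.9; H(120°)/CHO(120°) eclipsed 5.9; F(240°)/CN(240°) eclipsed 7.2 → 19.0 kJ/mol.
CHO at 180° (staggered): OH(0°)/CN(300°) gauche 1.7; F(240°)/CHO(180°) gauche 2.4; F(240°)/CN(300°) gauche 1.9 → 6.0 kJ/mol.
CHO at 240° (eclipsed): OH(0°)/CN(0°) eclipsed 7.0; H(120°)/H(120°) eclipsed 3.4; F(240°)/CHO(240°) eclipsed 8.5 → 18.9 kJ/mol.
CHO at 300° (staggered): OH(0°)/CHO(300°) gauche 2.5; OH(0°)/CN(60°) gauche 1.7; F(240°)/CHO(300°) gauche 2.4 → 6.6 kJ/mol.
The minimum (4.4 kJ/mol) occurs with CHO at 60°.

60°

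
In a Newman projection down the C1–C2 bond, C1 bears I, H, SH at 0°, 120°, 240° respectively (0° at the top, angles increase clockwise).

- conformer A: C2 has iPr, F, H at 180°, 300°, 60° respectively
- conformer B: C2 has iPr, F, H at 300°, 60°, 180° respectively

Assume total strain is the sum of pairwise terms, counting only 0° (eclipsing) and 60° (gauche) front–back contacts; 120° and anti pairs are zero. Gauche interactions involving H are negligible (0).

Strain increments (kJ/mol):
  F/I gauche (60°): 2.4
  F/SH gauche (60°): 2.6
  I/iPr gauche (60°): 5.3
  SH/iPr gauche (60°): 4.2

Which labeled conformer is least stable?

A (staggered): I(0°)/F(300°) gauche 2.4; SH(240°)/iPr(180°) gauche 4.2; SH(240°)/F(300°) gauche 2.6 → 9.2 kJ/mol.
B (staggered): I(0°)/iPr(300°) gauche 5.3; I(0°)/F(60°) gauche 2.4; SH(240°)/iPr(300°) gauche 4.2 → 11.9 kJ/mol.
B has the highest total (11.9 kJ/mol).

B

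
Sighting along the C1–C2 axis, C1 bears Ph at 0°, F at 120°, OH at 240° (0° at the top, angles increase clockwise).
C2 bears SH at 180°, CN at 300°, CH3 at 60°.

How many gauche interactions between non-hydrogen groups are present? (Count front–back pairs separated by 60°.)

6

Non-H gauche pairs: Ph(0°)/CN(300°); Ph(0°)/CH3(60°); F(120°)/SH(180°); F(120°)/CH3(60°); OH(240°)/SH(180°); OH(240°)/CN(300°) — 6 interactions.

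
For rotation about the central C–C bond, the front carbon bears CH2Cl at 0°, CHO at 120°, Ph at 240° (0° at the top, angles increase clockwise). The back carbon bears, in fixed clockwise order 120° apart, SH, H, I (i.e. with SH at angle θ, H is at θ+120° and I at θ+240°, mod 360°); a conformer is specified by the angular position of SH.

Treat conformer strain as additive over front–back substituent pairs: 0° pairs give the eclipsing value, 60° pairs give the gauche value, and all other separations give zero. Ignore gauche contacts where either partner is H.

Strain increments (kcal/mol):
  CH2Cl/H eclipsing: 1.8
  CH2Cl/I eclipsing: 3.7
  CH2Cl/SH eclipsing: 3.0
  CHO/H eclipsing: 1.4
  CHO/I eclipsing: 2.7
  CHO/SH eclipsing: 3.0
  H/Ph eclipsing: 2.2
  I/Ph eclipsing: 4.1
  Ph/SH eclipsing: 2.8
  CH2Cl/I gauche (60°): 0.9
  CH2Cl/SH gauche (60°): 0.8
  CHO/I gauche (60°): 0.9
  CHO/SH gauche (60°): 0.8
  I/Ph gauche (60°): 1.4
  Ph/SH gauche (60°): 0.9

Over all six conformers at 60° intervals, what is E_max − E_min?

5.4 kcal/mol

SH at 0° (eclipsed): CH2Cl–SH eclipsed, CHO–H eclipsed, Ph–I eclipsed; 3.0 + 1.4 + 4.1 = 8.5 kcal/mol.
SH at 60° (staggered): CH2Cl–SH gauche, CH2Cl–I gauche, CHO–SH gauche, Ph–I gauche; 0.8 + 0.9 + 0.8 + 1.4 = 3.9 kcal/mol.
SH at 120° (eclipsed): CH2Cl–I eclipsed, CHO–SH eclipsed, Ph–H eclipsed; 3.7 + 3.0 + 2.2 = 8.9 kcal/mol.
SH at 180° (staggered): CH2Cl–I gauche, CHO–SH gauche, CHO–I gauche, Ph–SH gauche; 0.9 + 0.8 + 0.9 + 0.9 = 3.5 kcal/mol.
SH at 240° (eclipsed): CH2Cl–H eclipsed, CHO–I eclipsed, Ph–SH eclipsed; 1.8 + 2.7 + 2.8 = 7.3 kcal/mol.
SH at 300° (staggered): CH2Cl–SH gauche, CHO–I gauche, Ph–SH gauche, Ph–I gauche; 0.8 + 0.9 + 0.9 + 1.4 = 4.0 kcal/mol.
Max at 120° (8.9 kcal/mol), min at 180° (3.5 kcal/mol); barrier = 5.4 kcal/mol.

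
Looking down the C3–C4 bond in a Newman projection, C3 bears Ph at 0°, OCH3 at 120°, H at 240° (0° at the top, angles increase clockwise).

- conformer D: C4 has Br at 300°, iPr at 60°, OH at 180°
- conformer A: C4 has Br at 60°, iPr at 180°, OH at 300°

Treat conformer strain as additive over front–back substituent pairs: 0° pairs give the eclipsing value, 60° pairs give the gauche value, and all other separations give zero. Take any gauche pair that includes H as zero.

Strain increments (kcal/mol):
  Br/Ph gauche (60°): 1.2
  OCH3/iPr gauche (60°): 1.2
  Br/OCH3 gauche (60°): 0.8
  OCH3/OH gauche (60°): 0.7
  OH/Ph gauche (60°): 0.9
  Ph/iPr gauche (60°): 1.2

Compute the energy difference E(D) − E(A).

+0.2 kcal/mol

D (staggered): Ph–Br gauche, Ph–iPr gauche, OCH3–iPr gauche, OCH3–OH gauche; 1.2 + 1.2 + 1.2 + 0.7 = 4.3 kcal/mol.
A (staggered): Ph–Br gauche, Ph–OH gauche, OCH3–Br gauche, OCH3–iPr gauche; 1.2 + 0.9 + 0.8 + 1.2 = 4.1 kcal/mol.
E(D) − E(A) = 4.3 − 4.1 = +0.2 kcal/mol.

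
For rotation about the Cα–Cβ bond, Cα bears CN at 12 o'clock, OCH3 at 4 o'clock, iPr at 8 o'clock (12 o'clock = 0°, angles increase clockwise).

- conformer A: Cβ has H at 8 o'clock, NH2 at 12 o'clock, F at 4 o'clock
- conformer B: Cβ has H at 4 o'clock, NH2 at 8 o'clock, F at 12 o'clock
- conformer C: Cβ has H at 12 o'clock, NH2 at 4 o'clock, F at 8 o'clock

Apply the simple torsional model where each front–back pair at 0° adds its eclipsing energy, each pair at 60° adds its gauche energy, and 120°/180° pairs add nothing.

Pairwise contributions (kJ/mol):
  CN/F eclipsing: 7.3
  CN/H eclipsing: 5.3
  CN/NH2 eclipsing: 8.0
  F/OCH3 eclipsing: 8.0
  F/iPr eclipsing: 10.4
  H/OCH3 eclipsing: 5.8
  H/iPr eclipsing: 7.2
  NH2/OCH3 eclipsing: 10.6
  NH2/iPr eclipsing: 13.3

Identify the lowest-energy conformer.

A

A is eclipsed. CN at 0° is eclipsed with NH2 at 0° (8.0); OCH3 at 120° is eclipsed with F at 120° (8.0); iPr at 240° is eclipsed with H at 240° (7.2). Total 23.2 kJ/mol.
B is eclipsed. CN at 0° is eclipsed with F at 0° (7.3); OCH3 at 120° is eclipsed with H at 120° (5.8); iPr at 240° is eclipsed with NH2 at 240° (13.3). Total 26.4 kJ/mol.
C is eclipsed. CN at 0° is eclipsed with H at 0° (5.3); OCH3 at 120° is eclipsed with NH2 at 120° (10.6); iPr at 240° is eclipsed with F at 240° (10.4). Total 26.3 kJ/mol.
A has the lowest total (23.2 kJ/mol).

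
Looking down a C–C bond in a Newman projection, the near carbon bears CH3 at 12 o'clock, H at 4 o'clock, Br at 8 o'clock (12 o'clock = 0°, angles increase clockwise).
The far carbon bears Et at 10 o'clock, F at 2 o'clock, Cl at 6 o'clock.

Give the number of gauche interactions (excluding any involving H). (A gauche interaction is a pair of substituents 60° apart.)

Non-H gauche pairs: CH3(0°)/Et(300°); CH3(0°)/F(60°); Br(240°)/Et(300°); Br(240°)/Cl(180°) — 4 interactions.

4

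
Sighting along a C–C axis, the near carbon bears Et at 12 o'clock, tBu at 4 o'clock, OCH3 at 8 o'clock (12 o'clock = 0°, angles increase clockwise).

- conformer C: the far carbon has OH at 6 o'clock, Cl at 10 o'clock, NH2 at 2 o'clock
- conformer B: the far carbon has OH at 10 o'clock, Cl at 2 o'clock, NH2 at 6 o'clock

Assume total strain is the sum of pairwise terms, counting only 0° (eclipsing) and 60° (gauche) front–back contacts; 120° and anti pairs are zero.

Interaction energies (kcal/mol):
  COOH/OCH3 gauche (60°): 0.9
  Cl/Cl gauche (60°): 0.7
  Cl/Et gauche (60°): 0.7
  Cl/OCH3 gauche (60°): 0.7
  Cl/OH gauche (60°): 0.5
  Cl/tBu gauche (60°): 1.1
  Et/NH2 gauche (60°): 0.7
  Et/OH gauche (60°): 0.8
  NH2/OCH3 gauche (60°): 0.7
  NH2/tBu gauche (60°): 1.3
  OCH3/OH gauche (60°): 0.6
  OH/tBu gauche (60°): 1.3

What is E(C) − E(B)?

C (staggered): Et–Cl gauche, Et–NH2 gauche, tBu–OH gauche, tBu–NH2 gauche, OCH3–OH gauche, OCH3–Cl gauche; 0.7 + 0.7 + 1.3 + 1.3 + 0.6 + 0.7 = 5.3 kcal/mol.
B (staggered): Et–OH gauche, Et–Cl gauche, tBu–Cl gauche, tBu–NH2 gauche, OCH3–OH gauche, OCH3–NH2 gauche; 0.8 + 0.7 + 1.1 + 1.3 + 0.6 + 0.7 = 5.2 kcal/mol.
E(C) − E(B) = 5.3 − 5.2 = +0.1 kcal/mol.

+0.1 kcal/mol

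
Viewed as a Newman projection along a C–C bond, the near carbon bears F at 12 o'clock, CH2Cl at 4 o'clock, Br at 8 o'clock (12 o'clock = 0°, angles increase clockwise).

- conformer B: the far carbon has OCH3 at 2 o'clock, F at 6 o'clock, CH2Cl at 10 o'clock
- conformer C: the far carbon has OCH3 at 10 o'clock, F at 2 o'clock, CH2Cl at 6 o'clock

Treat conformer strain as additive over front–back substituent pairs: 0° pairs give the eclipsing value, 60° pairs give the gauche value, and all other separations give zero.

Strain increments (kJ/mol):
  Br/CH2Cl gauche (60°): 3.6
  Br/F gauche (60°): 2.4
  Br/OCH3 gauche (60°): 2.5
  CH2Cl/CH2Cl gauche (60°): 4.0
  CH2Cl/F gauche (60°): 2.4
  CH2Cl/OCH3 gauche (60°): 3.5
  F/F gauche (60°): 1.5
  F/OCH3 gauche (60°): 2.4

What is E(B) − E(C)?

+0.3 kJ/mol

B is staggered. F at 0° is gauche with OCH3 at 60° (2.4); F at 0° is gauche with CH2Cl at 300° (2.4); CH2Cl at 120° is gauche with OCH3 at 60° (3.5); CH2Cl at 120° is gauche with F at 180° (2.4); Br at 240° is gauche with F at 180° (2.4); Br at 240° is gauche with CH2Cl at 300° (3.6). Total 16.7 kJ/mol.
C is staggered. F at 0° is gauche with OCH3 at 300° (2.4); F at 0° is gauche with F at 60° (1.5); CH2Cl at 120° is gauche with F at 60° (2.4); CH2Cl at 120° is gauche with CH2Cl at 180° (4.0); Br at 240° is gauche with OCH3 at 300° (2.5); Br at 240° is gauche with CH2Cl at 180° (3.6). Total 16.4 kJ/mol.
E(B) − E(C) = 16.7 − 16.4 = +0.3 kJ/mol.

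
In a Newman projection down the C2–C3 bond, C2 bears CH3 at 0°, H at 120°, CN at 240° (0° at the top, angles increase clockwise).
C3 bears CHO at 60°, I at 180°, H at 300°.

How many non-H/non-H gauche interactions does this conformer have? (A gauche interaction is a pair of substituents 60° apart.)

2

Non-H gauche pairs: CH3(0°)/CHO(60°); CN(240°)/I(180°) — 2 interactions.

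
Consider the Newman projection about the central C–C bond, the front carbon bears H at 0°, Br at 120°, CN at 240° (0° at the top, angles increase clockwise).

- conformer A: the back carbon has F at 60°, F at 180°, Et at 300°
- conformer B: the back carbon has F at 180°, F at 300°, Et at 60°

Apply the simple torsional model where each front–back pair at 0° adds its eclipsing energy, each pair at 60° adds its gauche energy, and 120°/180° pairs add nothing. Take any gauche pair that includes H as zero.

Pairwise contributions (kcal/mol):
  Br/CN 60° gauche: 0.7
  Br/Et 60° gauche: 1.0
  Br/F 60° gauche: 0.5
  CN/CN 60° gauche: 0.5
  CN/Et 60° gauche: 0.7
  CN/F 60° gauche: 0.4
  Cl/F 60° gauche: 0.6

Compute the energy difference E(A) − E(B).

A (staggered): Br(120°)/F(60°) gauche 0.5; Br(120°)/F(180°) gauche 0.5; CN(240°)/F(180°) gauche 0.4; CN(240°)/Et(300°) gauche 0.7 → 2.1 kcal/mol.
B (staggered): Br(120°)/F(180°) gauche 0.5; Br(120°)/Et(60°) gauche 1.0; CN(240°)/F(180°) gauche 0.4; CN(240°)/F(300°) gauche 0.4 → 2.3 kcal/mol.
E(A) − E(B) = 2.1 − 2.3 = -0.2 kcal/mol.

-0.2 kcal/mol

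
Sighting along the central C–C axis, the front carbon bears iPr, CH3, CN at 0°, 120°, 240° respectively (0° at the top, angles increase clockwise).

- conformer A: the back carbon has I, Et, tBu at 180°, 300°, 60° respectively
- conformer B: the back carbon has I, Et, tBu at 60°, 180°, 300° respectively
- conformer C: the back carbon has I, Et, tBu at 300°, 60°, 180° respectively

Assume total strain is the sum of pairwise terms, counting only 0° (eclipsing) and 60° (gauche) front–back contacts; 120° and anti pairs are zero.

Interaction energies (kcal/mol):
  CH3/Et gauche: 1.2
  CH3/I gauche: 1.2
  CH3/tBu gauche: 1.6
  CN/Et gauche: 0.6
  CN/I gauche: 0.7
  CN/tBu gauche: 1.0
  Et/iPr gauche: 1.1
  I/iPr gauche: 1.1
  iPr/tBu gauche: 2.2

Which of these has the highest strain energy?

A

A (staggered): iPr–Et gauche, iPr–tBu gauche, CH3–I gauche, CH3–tBu gauche, CN–I gauche, CN–Et gauche; 1.1 + 2.2 + 1.2 + 1.6 + 0.7 + 0.6 = 7.4 kcal/mol.
B (staggered): iPr–I gauche, iPr–tBu gauche, CH3–I gauche, CH3–Et gauche, CN–Et gauche, CN–tBu gauche; 1.1 + 2.2 + 1.2 + 1.2 + 0.6 + 1.0 = 7.3 kcal/mol.
C (staggered): iPr–I gauche, iPr–Et gauche, CH3–Et gauche, CH3–tBu gauche, CN–I gauche, CN–tBu gauche; 1.1 + 1.1 + 1.2 + 1.6 + 0.7 + 1.0 = 6.7 kcal/mol.
A has the highest total (7.4 kcal/mol).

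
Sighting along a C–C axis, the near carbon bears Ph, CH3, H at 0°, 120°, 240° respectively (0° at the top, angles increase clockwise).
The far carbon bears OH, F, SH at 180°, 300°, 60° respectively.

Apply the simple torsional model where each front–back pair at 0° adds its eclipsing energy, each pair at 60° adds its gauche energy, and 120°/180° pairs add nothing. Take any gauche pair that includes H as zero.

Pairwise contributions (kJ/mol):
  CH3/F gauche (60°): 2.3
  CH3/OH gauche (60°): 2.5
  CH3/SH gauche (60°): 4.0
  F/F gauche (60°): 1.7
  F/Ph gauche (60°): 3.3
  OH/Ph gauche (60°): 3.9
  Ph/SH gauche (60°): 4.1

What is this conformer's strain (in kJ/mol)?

13.9 kJ/mol

This conformer is staggered. Ph at 0° is gauche with F at 300° (3.3); Ph at 0° is gauche with SH at 60° (4.1); CH3 at 120° is gauche with OH at 180° (2.5); CH3 at 120° is gauche with SH at 60° (4.0). Total 13.9 kJ/mol.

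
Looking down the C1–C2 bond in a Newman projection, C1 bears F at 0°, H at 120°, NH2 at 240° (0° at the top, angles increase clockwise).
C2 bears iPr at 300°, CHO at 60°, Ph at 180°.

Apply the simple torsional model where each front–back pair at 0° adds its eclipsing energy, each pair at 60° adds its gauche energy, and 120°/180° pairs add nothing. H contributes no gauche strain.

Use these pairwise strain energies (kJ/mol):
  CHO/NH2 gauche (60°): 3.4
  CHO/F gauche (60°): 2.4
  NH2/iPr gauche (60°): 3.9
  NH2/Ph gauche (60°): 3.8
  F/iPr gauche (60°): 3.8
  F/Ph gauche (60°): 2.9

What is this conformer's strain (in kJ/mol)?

13.9 kJ/mol

This conformer is staggered. F at 0° is gauche with iPr at 300° (3.8); F at 0° is gauche with CHO at 60° (2.4); NH2 at 240° is gauche with iPr at 300° (3.9); NH2 at 240° is gauche with Ph at 180° (3.8). Total 13.9 kJ/mol.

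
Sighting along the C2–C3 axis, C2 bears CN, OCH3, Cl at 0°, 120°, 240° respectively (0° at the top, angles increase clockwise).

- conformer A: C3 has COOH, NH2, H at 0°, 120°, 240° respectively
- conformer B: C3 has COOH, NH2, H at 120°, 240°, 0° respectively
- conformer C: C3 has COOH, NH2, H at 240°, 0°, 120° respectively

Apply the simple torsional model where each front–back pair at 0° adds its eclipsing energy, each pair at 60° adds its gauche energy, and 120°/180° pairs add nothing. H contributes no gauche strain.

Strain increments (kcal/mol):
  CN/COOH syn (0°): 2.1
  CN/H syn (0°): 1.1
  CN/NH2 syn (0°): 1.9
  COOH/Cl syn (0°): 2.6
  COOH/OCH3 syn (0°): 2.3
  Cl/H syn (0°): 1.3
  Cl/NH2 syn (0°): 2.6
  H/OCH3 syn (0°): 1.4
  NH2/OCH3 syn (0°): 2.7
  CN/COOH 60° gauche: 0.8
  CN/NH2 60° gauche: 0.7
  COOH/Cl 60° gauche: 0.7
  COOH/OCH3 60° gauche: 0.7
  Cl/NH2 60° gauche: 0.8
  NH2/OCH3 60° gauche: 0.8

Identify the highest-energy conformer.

A

A is eclipsed. CN at 0° is eclipsed with COOH at 0° (2.1); OCH3 at 120° is eclipsed with NH2 at 120° (2.7); Cl at 240° is eclipsed with H at 240° (1.3). Total 6.1 kcal/mol.
B is eclipsed. CN at 0° is eclipsed with H at 0° (1.1); OCH3 at 120° is eclipsed with COOH at 120° (2.3); Cl at 240° is eclipsed with NH2 at 240° (2.6). Total 6.0 kcal/mol.
C is eclipsed. CN at 0° is eclipsed with NH2 at 0° (1.9); OCH3 at 120° is eclipsed with H at 120° (1.4); Cl at 240° is eclipsed with COOH at 240° (2.6). Total 5.9 kcal/mol.
A has the highest total (6.1 kcal/mol).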